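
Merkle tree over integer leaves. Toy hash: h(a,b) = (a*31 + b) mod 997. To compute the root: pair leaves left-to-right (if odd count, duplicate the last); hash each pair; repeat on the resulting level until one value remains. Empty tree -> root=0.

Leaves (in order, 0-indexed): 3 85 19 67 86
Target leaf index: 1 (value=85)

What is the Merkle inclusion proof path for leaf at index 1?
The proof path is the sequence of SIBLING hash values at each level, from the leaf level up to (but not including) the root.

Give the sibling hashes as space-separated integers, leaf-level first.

Answer: 3 656 328

Derivation:
L0 (leaves): [3, 85, 19, 67, 86], target index=1
L1: h(3,85)=(3*31+85)%997=178 [pair 0] h(19,67)=(19*31+67)%997=656 [pair 1] h(86,86)=(86*31+86)%997=758 [pair 2] -> [178, 656, 758]
  Sibling for proof at L0: 3
L2: h(178,656)=(178*31+656)%997=192 [pair 0] h(758,758)=(758*31+758)%997=328 [pair 1] -> [192, 328]
  Sibling for proof at L1: 656
L3: h(192,328)=(192*31+328)%997=298 [pair 0] -> [298]
  Sibling for proof at L2: 328
Root: 298
Proof path (sibling hashes from leaf to root): [3, 656, 328]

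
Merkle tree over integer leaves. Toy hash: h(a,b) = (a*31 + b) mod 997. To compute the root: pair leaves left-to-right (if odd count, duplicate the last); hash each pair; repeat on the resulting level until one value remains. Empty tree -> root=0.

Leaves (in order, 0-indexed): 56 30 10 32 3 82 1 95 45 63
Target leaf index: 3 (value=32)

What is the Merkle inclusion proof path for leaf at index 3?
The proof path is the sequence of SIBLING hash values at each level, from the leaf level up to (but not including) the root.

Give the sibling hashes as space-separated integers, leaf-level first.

L0 (leaves): [56, 30, 10, 32, 3, 82, 1, 95, 45, 63], target index=3
L1: h(56,30)=(56*31+30)%997=769 [pair 0] h(10,32)=(10*31+32)%997=342 [pair 1] h(3,82)=(3*31+82)%997=175 [pair 2] h(1,95)=(1*31+95)%997=126 [pair 3] h(45,63)=(45*31+63)%997=461 [pair 4] -> [769, 342, 175, 126, 461]
  Sibling for proof at L0: 10
L2: h(769,342)=(769*31+342)%997=253 [pair 0] h(175,126)=(175*31+126)%997=566 [pair 1] h(461,461)=(461*31+461)%997=794 [pair 2] -> [253, 566, 794]
  Sibling for proof at L1: 769
L3: h(253,566)=(253*31+566)%997=433 [pair 0] h(794,794)=(794*31+794)%997=483 [pair 1] -> [433, 483]
  Sibling for proof at L2: 566
L4: h(433,483)=(433*31+483)%997=945 [pair 0] -> [945]
  Sibling for proof at L3: 483
Root: 945
Proof path (sibling hashes from leaf to root): [10, 769, 566, 483]

Answer: 10 769 566 483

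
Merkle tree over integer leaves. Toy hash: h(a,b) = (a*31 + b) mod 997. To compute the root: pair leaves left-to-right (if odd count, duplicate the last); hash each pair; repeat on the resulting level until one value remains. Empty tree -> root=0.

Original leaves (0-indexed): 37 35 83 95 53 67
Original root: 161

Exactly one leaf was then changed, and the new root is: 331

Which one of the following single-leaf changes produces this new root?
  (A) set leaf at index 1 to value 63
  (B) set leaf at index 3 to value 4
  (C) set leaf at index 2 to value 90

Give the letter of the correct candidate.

Original leaves: [37, 35, 83, 95, 53, 67]
Target new root: 331
Try each candidate change and compute the resulting root:
Candidate A: set leaf[1] = 63 -> leaves = [37, 63, 83, 95, 53, 67]
  L0: [37, 63, 83, 95, 53, 67]
  L1: h(37,63)=(37*31+63)%997=213 h(83,95)=(83*31+95)%997=674 h(53,67)=(53*31+67)%997=713 -> [213, 674, 713]
  L2: h(213,674)=(213*31+674)%997=298 h(713,713)=(713*31+713)%997=882 -> [298, 882]
  L3: h(298,882)=(298*31+882)%997=150 -> [150]
  root = 150 != target 331
Candidate B: set leaf[3] = 4 -> leaves = [37, 35, 83, 4, 53, 67]
  L0: [37, 35, 83, 4, 53, 67]
  L1: h(37,35)=(37*31+35)%997=185 h(83,4)=(83*31+4)%997=583 h(53,67)=(53*31+67)%997=713 -> [185, 583, 713]
  L2: h(185,583)=(185*31+583)%997=336 h(713,713)=(713*31+713)%997=882 -> [336, 882]
  L3: h(336,882)=(336*31+882)%997=331 -> [331]
  root = 331 == target 331  ** MATCH **
Candidate C: set leaf[2] = 90 -> leaves = [37, 35, 90, 95, 53, 67]
  L0: [37, 35, 90, 95, 53, 67]
  L1: h(37,35)=(37*31+35)%997=185 h(90,95)=(90*31+95)%997=891 h(53,67)=(53*31+67)%997=713 -> [185, 891, 713]
  L2: h(185,891)=(185*31+891)%997=644 h(713,713)=(713*31+713)%997=882 -> [644, 882]
  L3: h(644,882)=(644*31+882)%997=906 -> [906]
  root = 906 != target 331
Candidate B produces the target root.

Answer: B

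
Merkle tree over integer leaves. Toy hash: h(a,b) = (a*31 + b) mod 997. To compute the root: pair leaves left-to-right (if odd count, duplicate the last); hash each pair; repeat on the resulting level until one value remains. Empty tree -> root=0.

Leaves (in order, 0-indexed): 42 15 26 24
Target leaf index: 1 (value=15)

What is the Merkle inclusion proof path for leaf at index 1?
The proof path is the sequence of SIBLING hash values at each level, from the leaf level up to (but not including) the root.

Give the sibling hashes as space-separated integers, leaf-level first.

Answer: 42 830

Derivation:
L0 (leaves): [42, 15, 26, 24], target index=1
L1: h(42,15)=(42*31+15)%997=320 [pair 0] h(26,24)=(26*31+24)%997=830 [pair 1] -> [320, 830]
  Sibling for proof at L0: 42
L2: h(320,830)=(320*31+830)%997=780 [pair 0] -> [780]
  Sibling for proof at L1: 830
Root: 780
Proof path (sibling hashes from leaf to root): [42, 830]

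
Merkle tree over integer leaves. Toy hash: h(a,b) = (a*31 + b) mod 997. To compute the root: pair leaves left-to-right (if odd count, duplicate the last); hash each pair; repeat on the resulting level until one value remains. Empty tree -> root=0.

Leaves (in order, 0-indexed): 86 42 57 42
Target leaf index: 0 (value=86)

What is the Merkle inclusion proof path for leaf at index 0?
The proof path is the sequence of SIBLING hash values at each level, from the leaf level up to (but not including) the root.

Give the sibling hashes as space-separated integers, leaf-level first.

L0 (leaves): [86, 42, 57, 42], target index=0
L1: h(86,42)=(86*31+42)%997=714 [pair 0] h(57,42)=(57*31+42)%997=812 [pair 1] -> [714, 812]
  Sibling for proof at L0: 42
L2: h(714,812)=(714*31+812)%997=15 [pair 0] -> [15]
  Sibling for proof at L1: 812
Root: 15
Proof path (sibling hashes from leaf to root): [42, 812]

Answer: 42 812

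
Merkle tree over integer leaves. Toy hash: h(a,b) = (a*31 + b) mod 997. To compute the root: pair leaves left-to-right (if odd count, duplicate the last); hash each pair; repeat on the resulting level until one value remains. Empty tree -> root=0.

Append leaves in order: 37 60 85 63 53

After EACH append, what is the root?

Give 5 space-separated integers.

After append 37 (leaves=[37]):
  L0: [37]
  root=37
After append 60 (leaves=[37, 60]):
  L0: [37, 60]
  L1: h(37,60)=(37*31+60)%997=210 -> [210]
  root=210
After append 85 (leaves=[37, 60, 85]):
  L0: [37, 60, 85]
  L1: h(37,60)=(37*31+60)%997=210 h(85,85)=(85*31+85)%997=726 -> [210, 726]
  L2: h(210,726)=(210*31+726)%997=257 -> [257]
  root=257
After append 63 (leaves=[37, 60, 85, 63]):
  L0: [37, 60, 85, 63]
  L1: h(37,60)=(37*31+60)%997=210 h(85,63)=(85*31+63)%997=704 -> [210, 704]
  L2: h(210,704)=(210*31+704)%997=235 -> [235]
  root=235
After append 53 (leaves=[37, 60, 85, 63, 53]):
  L0: [37, 60, 85, 63, 53]
  L1: h(37,60)=(37*31+60)%997=210 h(85,63)=(85*31+63)%997=704 h(53,53)=(53*31+53)%997=699 -> [210, 704, 699]
  L2: h(210,704)=(210*31+704)%997=235 h(699,699)=(699*31+699)%997=434 -> [235, 434]
  L3: h(235,434)=(235*31+434)%997=740 -> [740]
  root=740

Answer: 37 210 257 235 740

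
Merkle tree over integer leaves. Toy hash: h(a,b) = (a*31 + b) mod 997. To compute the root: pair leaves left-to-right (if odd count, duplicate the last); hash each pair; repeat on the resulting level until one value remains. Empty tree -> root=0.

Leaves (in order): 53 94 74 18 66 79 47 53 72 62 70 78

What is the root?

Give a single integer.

L0: [53, 94, 74, 18, 66, 79, 47, 53, 72, 62, 70, 78]
L1: h(53,94)=(53*31+94)%997=740 h(74,18)=(74*31+18)%997=318 h(66,79)=(66*31+79)%997=131 h(47,53)=(47*31+53)%997=513 h(72,62)=(72*31+62)%997=300 h(70,78)=(70*31+78)%997=254 -> [740, 318, 131, 513, 300, 254]
L2: h(740,318)=(740*31+318)%997=327 h(131,513)=(131*31+513)%997=586 h(300,254)=(300*31+254)%997=581 -> [327, 586, 581]
L3: h(327,586)=(327*31+586)%997=753 h(581,581)=(581*31+581)%997=646 -> [753, 646]
L4: h(753,646)=(753*31+646)%997=61 -> [61]

Answer: 61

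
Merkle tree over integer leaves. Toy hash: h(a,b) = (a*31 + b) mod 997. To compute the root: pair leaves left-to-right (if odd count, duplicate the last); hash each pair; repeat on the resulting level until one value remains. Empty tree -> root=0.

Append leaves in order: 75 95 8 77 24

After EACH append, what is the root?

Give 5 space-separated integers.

Answer: 75 426 501 570 372

Derivation:
After append 75 (leaves=[75]):
  L0: [75]
  root=75
After append 95 (leaves=[75, 95]):
  L0: [75, 95]
  L1: h(75,95)=(75*31+95)%997=426 -> [426]
  root=426
After append 8 (leaves=[75, 95, 8]):
  L0: [75, 95, 8]
  L1: h(75,95)=(75*31+95)%997=426 h(8,8)=(8*31+8)%997=256 -> [426, 256]
  L2: h(426,256)=(426*31+256)%997=501 -> [501]
  root=501
After append 77 (leaves=[75, 95, 8, 77]):
  L0: [75, 95, 8, 77]
  L1: h(75,95)=(75*31+95)%997=426 h(8,77)=(8*31+77)%997=325 -> [426, 325]
  L2: h(426,325)=(426*31+325)%997=570 -> [570]
  root=570
After append 24 (leaves=[75, 95, 8, 77, 24]):
  L0: [75, 95, 8, 77, 24]
  L1: h(75,95)=(75*31+95)%997=426 h(8,77)=(8*31+77)%997=325 h(24,24)=(24*31+24)%997=768 -> [426, 325, 768]
  L2: h(426,325)=(426*31+325)%997=570 h(768,768)=(768*31+768)%997=648 -> [570, 648]
  L3: h(570,648)=(570*31+648)%997=372 -> [372]
  root=372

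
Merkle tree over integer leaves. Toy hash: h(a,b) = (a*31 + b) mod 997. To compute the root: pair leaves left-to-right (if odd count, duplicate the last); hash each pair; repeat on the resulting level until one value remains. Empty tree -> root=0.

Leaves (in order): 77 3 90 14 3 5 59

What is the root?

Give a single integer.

L0: [77, 3, 90, 14, 3, 5, 59]
L1: h(77,3)=(77*31+3)%997=396 h(90,14)=(90*31+14)%997=810 h(3,5)=(3*31+5)%997=98 h(59,59)=(59*31+59)%997=891 -> [396, 810, 98, 891]
L2: h(396,810)=(396*31+810)%997=125 h(98,891)=(98*31+891)%997=938 -> [125, 938]
L3: h(125,938)=(125*31+938)%997=825 -> [825]

Answer: 825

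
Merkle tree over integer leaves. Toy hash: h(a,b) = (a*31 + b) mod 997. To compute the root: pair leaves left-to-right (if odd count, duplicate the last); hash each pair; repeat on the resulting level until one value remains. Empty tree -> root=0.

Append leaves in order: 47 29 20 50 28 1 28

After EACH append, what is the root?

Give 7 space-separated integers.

Answer: 47 489 844 874 931 67 94

Derivation:
After append 47 (leaves=[47]):
  L0: [47]
  root=47
After append 29 (leaves=[47, 29]):
  L0: [47, 29]
  L1: h(47,29)=(47*31+29)%997=489 -> [489]
  root=489
After append 20 (leaves=[47, 29, 20]):
  L0: [47, 29, 20]
  L1: h(47,29)=(47*31+29)%997=489 h(20,20)=(20*31+20)%997=640 -> [489, 640]
  L2: h(489,640)=(489*31+640)%997=844 -> [844]
  root=844
After append 50 (leaves=[47, 29, 20, 50]):
  L0: [47, 29, 20, 50]
  L1: h(47,29)=(47*31+29)%997=489 h(20,50)=(20*31+50)%997=670 -> [489, 670]
  L2: h(489,670)=(489*31+670)%997=874 -> [874]
  root=874
After append 28 (leaves=[47, 29, 20, 50, 28]):
  L0: [47, 29, 20, 50, 28]
  L1: h(47,29)=(47*31+29)%997=489 h(20,50)=(20*31+50)%997=670 h(28,28)=(28*31+28)%997=896 -> [489, 670, 896]
  L2: h(489,670)=(489*31+670)%997=874 h(896,896)=(896*31+896)%997=756 -> [874, 756]
  L3: h(874,756)=(874*31+756)%997=931 -> [931]
  root=931
After append 1 (leaves=[47, 29, 20, 50, 28, 1]):
  L0: [47, 29, 20, 50, 28, 1]
  L1: h(47,29)=(47*31+29)%997=489 h(20,50)=(20*31+50)%997=670 h(28,1)=(28*31+1)%997=869 -> [489, 670, 869]
  L2: h(489,670)=(489*31+670)%997=874 h(869,869)=(869*31+869)%997=889 -> [874, 889]
  L3: h(874,889)=(874*31+889)%997=67 -> [67]
  root=67
After append 28 (leaves=[47, 29, 20, 50, 28, 1, 28]):
  L0: [47, 29, 20, 50, 28, 1, 28]
  L1: h(47,29)=(47*31+29)%997=489 h(20,50)=(20*31+50)%997=670 h(28,1)=(28*31+1)%997=869 h(28,28)=(28*31+28)%997=896 -> [489, 670, 869, 896]
  L2: h(489,670)=(489*31+670)%997=874 h(869,896)=(869*31+896)%997=916 -> [874, 916]
  L3: h(874,916)=(874*31+916)%997=94 -> [94]
  root=94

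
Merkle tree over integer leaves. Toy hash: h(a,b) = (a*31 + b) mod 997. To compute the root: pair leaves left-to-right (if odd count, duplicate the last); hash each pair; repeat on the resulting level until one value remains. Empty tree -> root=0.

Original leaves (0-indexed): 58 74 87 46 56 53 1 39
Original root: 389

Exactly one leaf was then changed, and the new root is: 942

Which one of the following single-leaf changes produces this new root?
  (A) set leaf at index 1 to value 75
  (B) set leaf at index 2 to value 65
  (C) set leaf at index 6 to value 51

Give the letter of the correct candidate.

Answer: C

Derivation:
Original leaves: [58, 74, 87, 46, 56, 53, 1, 39]
Target new root: 942
Try each candidate change and compute the resulting root:
Candidate A: set leaf[1] = 75 -> leaves = [58, 75, 87, 46, 56, 53, 1, 39]
  L0: [58, 75, 87, 46, 56, 53, 1, 39]
  L1: h(58,75)=(58*31+75)%997=876 h(87,46)=(87*31+46)%997=749 h(56,53)=(56*31+53)%997=792 h(1,39)=(1*31+39)%997=70 -> [876, 749, 792, 70]
  L2: h(876,749)=(876*31+749)%997=986 h(792,70)=(792*31+70)%997=694 -> [986, 694]
  L3: h(986,694)=(986*31+694)%997=353 -> [353]
  root = 353 != target 942
Candidate B: set leaf[2] = 65 -> leaves = [58, 74, 65, 46, 56, 53, 1, 39]
  L0: [58, 74, 65, 46, 56, 53, 1, 39]
  L1: h(58,74)=(58*31+74)%997=875 h(65,46)=(65*31+46)%997=67 h(56,53)=(56*31+53)%997=792 h(1,39)=(1*31+39)%997=70 -> [875, 67, 792, 70]
  L2: h(875,67)=(875*31+67)%997=273 h(792,70)=(792*31+70)%997=694 -> [273, 694]
  L3: h(273,694)=(273*31+694)%997=184 -> [184]
  root = 184 != target 942
Candidate C: set leaf[6] = 51 -> leaves = [58, 74, 87, 46, 56, 53, 51, 39]
  L0: [58, 74, 87, 46, 56, 53, 51, 39]
  L1: h(58,74)=(58*31+74)%997=875 h(87,46)=(87*31+46)%997=749 h(56,53)=(56*31+53)%997=792 h(51,39)=(51*31+39)%997=623 -> [875, 749, 792, 623]
  L2: h(875,749)=(875*31+749)%997=955 h(792,623)=(792*31+623)%997=250 -> [955, 250]
  L3: h(955,250)=(955*31+250)%997=942 -> [942]
  root = 942 == target 942  ** MATCH **
Candidate C produces the target root.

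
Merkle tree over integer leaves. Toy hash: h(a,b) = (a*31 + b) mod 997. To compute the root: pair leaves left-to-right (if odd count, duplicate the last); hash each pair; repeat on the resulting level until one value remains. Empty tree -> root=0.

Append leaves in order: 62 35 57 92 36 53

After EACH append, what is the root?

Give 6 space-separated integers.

After append 62 (leaves=[62]):
  L0: [62]
  root=62
After append 35 (leaves=[62, 35]):
  L0: [62, 35]
  L1: h(62,35)=(62*31+35)%997=960 -> [960]
  root=960
After append 57 (leaves=[62, 35, 57]):
  L0: [62, 35, 57]
  L1: h(62,35)=(62*31+35)%997=960 h(57,57)=(57*31+57)%997=827 -> [960, 827]
  L2: h(960,827)=(960*31+827)%997=677 -> [677]
  root=677
After append 92 (leaves=[62, 35, 57, 92]):
  L0: [62, 35, 57, 92]
  L1: h(62,35)=(62*31+35)%997=960 h(57,92)=(57*31+92)%997=862 -> [960, 862]
  L2: h(960,862)=(960*31+862)%997=712 -> [712]
  root=712
After append 36 (leaves=[62, 35, 57, 92, 36]):
  L0: [62, 35, 57, 92, 36]
  L1: h(62,35)=(62*31+35)%997=960 h(57,92)=(57*31+92)%997=862 h(36,36)=(36*31+36)%997=155 -> [960, 862, 155]
  L2: h(960,862)=(960*31+862)%997=712 h(155,155)=(155*31+155)%997=972 -> [712, 972]
  L3: h(712,972)=(712*31+972)%997=113 -> [113]
  root=113
After append 53 (leaves=[62, 35, 57, 92, 36, 53]):
  L0: [62, 35, 57, 92, 36, 53]
  L1: h(62,35)=(62*31+35)%997=960 h(57,92)=(57*31+92)%997=862 h(36,53)=(36*31+53)%997=172 -> [960, 862, 172]
  L2: h(960,862)=(960*31+862)%997=712 h(172,172)=(172*31+172)%997=519 -> [712, 519]
  L3: h(712,519)=(712*31+519)%997=657 -> [657]
  root=657

Answer: 62 960 677 712 113 657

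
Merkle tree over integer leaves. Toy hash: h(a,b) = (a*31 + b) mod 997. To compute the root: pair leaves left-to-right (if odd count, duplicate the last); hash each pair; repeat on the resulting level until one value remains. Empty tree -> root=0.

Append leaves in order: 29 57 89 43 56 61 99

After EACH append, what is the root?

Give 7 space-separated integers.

After append 29 (leaves=[29]):
  L0: [29]
  root=29
After append 57 (leaves=[29, 57]):
  L0: [29, 57]
  L1: h(29,57)=(29*31+57)%997=956 -> [956]
  root=956
After append 89 (leaves=[29, 57, 89]):
  L0: [29, 57, 89]
  L1: h(29,57)=(29*31+57)%997=956 h(89,89)=(89*31+89)%997=854 -> [956, 854]
  L2: h(956,854)=(956*31+854)%997=580 -> [580]
  root=580
After append 43 (leaves=[29, 57, 89, 43]):
  L0: [29, 57, 89, 43]
  L1: h(29,57)=(29*31+57)%997=956 h(89,43)=(89*31+43)%997=808 -> [956, 808]
  L2: h(956,808)=(956*31+808)%997=534 -> [534]
  root=534
After append 56 (leaves=[29, 57, 89, 43, 56]):
  L0: [29, 57, 89, 43, 56]
  L1: h(29,57)=(29*31+57)%997=956 h(89,43)=(89*31+43)%997=808 h(56,56)=(56*31+56)%997=795 -> [956, 808, 795]
  L2: h(956,808)=(956*31+808)%997=534 h(795,795)=(795*31+795)%997=515 -> [534, 515]
  L3: h(534,515)=(534*31+515)%997=120 -> [120]
  root=120
After append 61 (leaves=[29, 57, 89, 43, 56, 61]):
  L0: [29, 57, 89, 43, 56, 61]
  L1: h(29,57)=(29*31+57)%997=956 h(89,43)=(89*31+43)%997=808 h(56,61)=(56*31+61)%997=800 -> [956, 808, 800]
  L2: h(956,808)=(956*31+808)%997=534 h(800,800)=(800*31+800)%997=675 -> [534, 675]
  L3: h(534,675)=(534*31+675)%997=280 -> [280]
  root=280
After append 99 (leaves=[29, 57, 89, 43, 56, 61, 99]):
  L0: [29, 57, 89, 43, 56, 61, 99]
  L1: h(29,57)=(29*31+57)%997=956 h(89,43)=(89*31+43)%997=808 h(56,61)=(56*31+61)%997=800 h(99,99)=(99*31+99)%997=177 -> [956, 808, 800, 177]
  L2: h(956,808)=(956*31+808)%997=534 h(800,177)=(800*31+177)%997=52 -> [534, 52]
  L3: h(534,52)=(534*31+52)%997=654 -> [654]
  root=654

Answer: 29 956 580 534 120 280 654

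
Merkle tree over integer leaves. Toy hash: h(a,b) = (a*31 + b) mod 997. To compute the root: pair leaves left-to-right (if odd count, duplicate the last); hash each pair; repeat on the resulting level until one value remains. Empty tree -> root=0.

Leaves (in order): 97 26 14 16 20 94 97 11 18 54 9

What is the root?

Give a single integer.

Answer: 968

Derivation:
L0: [97, 26, 14, 16, 20, 94, 97, 11, 18, 54, 9]
L1: h(97,26)=(97*31+26)%997=42 h(14,16)=(14*31+16)%997=450 h(20,94)=(20*31+94)%997=714 h(97,11)=(97*31+11)%997=27 h(18,54)=(18*31+54)%997=612 h(9,9)=(9*31+9)%997=288 -> [42, 450, 714, 27, 612, 288]
L2: h(42,450)=(42*31+450)%997=755 h(714,27)=(714*31+27)%997=227 h(612,288)=(612*31+288)%997=317 -> [755, 227, 317]
L3: h(755,227)=(755*31+227)%997=701 h(317,317)=(317*31+317)%997=174 -> [701, 174]
L4: h(701,174)=(701*31+174)%997=968 -> [968]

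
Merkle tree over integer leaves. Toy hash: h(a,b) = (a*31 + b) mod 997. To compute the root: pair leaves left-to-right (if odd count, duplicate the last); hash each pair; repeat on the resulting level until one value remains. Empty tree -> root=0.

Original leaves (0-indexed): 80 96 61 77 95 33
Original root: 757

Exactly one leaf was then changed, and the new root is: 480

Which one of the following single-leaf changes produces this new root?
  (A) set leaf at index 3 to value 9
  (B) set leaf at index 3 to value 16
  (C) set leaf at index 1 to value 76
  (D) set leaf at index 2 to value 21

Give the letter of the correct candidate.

Original leaves: [80, 96, 61, 77, 95, 33]
Target new root: 480
Try each candidate change and compute the resulting root:
Candidate A: set leaf[3] = 9 -> leaves = [80, 96, 61, 9, 95, 33]
  L0: [80, 96, 61, 9, 95, 33]
  L1: h(80,96)=(80*31+96)%997=582 h(61,9)=(61*31+9)%997=903 h(95,33)=(95*31+33)%997=984 -> [582, 903, 984]
  L2: h(582,903)=(582*31+903)%997=2 h(984,984)=(984*31+984)%997=581 -> [2, 581]
  L3: h(2,581)=(2*31+581)%997=643 -> [643]
  root = 643 != target 480
Candidate B: set leaf[3] = 16 -> leaves = [80, 96, 61, 16, 95, 33]
  L0: [80, 96, 61, 16, 95, 33]
  L1: h(80,96)=(80*31+96)%997=582 h(61,16)=(61*31+16)%997=910 h(95,33)=(95*31+33)%997=984 -> [582, 910, 984]
  L2: h(582,910)=(582*31+910)%997=9 h(984,984)=(984*31+984)%997=581 -> [9, 581]
  L3: h(9,581)=(9*31+581)%997=860 -> [860]
  root = 860 != target 480
Candidate C: set leaf[1] = 76 -> leaves = [80, 76, 61, 77, 95, 33]
  L0: [80, 76, 61, 77, 95, 33]
  L1: h(80,76)=(80*31+76)%997=562 h(61,77)=(61*31+77)%997=971 h(95,33)=(95*31+33)%997=984 -> [562, 971, 984]
  L2: h(562,971)=(562*31+971)%997=447 h(984,984)=(984*31+984)%997=581 -> [447, 581]
  L3: h(447,581)=(447*31+581)%997=480 -> [480]
  root = 480 == target 480  ** MATCH **
Candidate D: set leaf[2] = 21 -> leaves = [80, 96, 21, 77, 95, 33]
  L0: [80, 96, 21, 77, 95, 33]
  L1: h(80,96)=(80*31+96)%997=582 h(21,77)=(21*31+77)%997=728 h(95,33)=(95*31+33)%997=984 -> [582, 728, 984]
  L2: h(582,728)=(582*31+728)%997=824 h(984,984)=(984*31+984)%997=581 -> [824, 581]
  L3: h(824,581)=(824*31+581)%997=203 -> [203]
  root = 203 != target 480
Candidate C produces the target root.

Answer: C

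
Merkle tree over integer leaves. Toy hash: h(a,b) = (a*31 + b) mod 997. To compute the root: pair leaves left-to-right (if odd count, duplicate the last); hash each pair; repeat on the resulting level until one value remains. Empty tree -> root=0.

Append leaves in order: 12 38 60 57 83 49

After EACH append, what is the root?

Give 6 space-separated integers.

After append 12 (leaves=[12]):
  L0: [12]
  root=12
After append 38 (leaves=[12, 38]):
  L0: [12, 38]
  L1: h(12,38)=(12*31+38)%997=410 -> [410]
  root=410
After append 60 (leaves=[12, 38, 60]):
  L0: [12, 38, 60]
  L1: h(12,38)=(12*31+38)%997=410 h(60,60)=(60*31+60)%997=923 -> [410, 923]
  L2: h(410,923)=(410*31+923)%997=672 -> [672]
  root=672
After append 57 (leaves=[12, 38, 60, 57]):
  L0: [12, 38, 60, 57]
  L1: h(12,38)=(12*31+38)%997=410 h(60,57)=(60*31+57)%997=920 -> [410, 920]
  L2: h(410,920)=(410*31+920)%997=669 -> [669]
  root=669
After append 83 (leaves=[12, 38, 60, 57, 83]):
  L0: [12, 38, 60, 57, 83]
  L1: h(12,38)=(12*31+38)%997=410 h(60,57)=(60*31+57)%997=920 h(83,83)=(83*31+83)%997=662 -> [410, 920, 662]
  L2: h(410,920)=(410*31+920)%997=669 h(662,662)=(662*31+662)%997=247 -> [669, 247]
  L3: h(669,247)=(669*31+247)%997=49 -> [49]
  root=49
After append 49 (leaves=[12, 38, 60, 57, 83, 49]):
  L0: [12, 38, 60, 57, 83, 49]
  L1: h(12,38)=(12*31+38)%997=410 h(60,57)=(60*31+57)%997=920 h(83,49)=(83*31+49)%997=628 -> [410, 920, 628]
  L2: h(410,920)=(410*31+920)%997=669 h(628,628)=(628*31+628)%997=156 -> [669, 156]
  L3: h(669,156)=(669*31+156)%997=955 -> [955]
  root=955

Answer: 12 410 672 669 49 955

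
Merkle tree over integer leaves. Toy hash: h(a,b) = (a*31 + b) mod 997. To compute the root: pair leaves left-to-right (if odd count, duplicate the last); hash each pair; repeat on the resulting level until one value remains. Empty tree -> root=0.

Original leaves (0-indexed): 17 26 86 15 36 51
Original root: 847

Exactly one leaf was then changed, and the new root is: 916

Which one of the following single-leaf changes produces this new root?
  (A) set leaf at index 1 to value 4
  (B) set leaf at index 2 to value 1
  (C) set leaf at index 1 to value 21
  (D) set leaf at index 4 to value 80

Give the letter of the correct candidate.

Original leaves: [17, 26, 86, 15, 36, 51]
Target new root: 916
Try each candidate change and compute the resulting root:
Candidate A: set leaf[1] = 4 -> leaves = [17, 4, 86, 15, 36, 51]
  L0: [17, 4, 86, 15, 36, 51]
  L1: h(17,4)=(17*31+4)%997=531 h(86,15)=(86*31+15)%997=687 h(36,51)=(36*31+51)%997=170 -> [531, 687, 170]
  L2: h(531,687)=(531*31+687)%997=199 h(170,170)=(170*31+170)%997=455 -> [199, 455]
  L3: h(199,455)=(199*31+455)%997=642 -> [642]
  root = 642 != target 916
Candidate B: set leaf[2] = 1 -> leaves = [17, 26, 1, 15, 36, 51]
  L0: [17, 26, 1, 15, 36, 51]
  L1: h(17,26)=(17*31+26)%997=553 h(1,15)=(1*31+15)%997=46 h(36,51)=(36*31+51)%997=170 -> [553, 46, 170]
  L2: h(553,46)=(553*31+46)%997=240 h(170,170)=(170*31+170)%997=455 -> [240, 455]
  L3: h(240,455)=(240*31+455)%997=916 -> [916]
  root = 916 == target 916  ** MATCH **
Candidate C: set leaf[1] = 21 -> leaves = [17, 21, 86, 15, 36, 51]
  L0: [17, 21, 86, 15, 36, 51]
  L1: h(17,21)=(17*31+21)%997=548 h(86,15)=(86*31+15)%997=687 h(36,51)=(36*31+51)%997=170 -> [548, 687, 170]
  L2: h(548,687)=(548*31+687)%997=726 h(170,170)=(170*31+170)%997=455 -> [726, 455]
  L3: h(726,455)=(726*31+455)%997=30 -> [30]
  root = 30 != target 916
Candidate D: set leaf[4] = 80 -> leaves = [17, 26, 86, 15, 80, 51]
  L0: [17, 26, 86, 15, 80, 51]
  L1: h(17,26)=(17*31+26)%997=553 h(86,15)=(86*31+15)%997=687 h(80,51)=(80*31+51)%997=537 -> [553, 687, 537]
  L2: h(553,687)=(553*31+687)%997=881 h(537,537)=(537*31+537)%997=235 -> [881, 235]
  L3: h(881,235)=(881*31+235)%997=627 -> [627]
  root = 627 != target 916
Candidate B produces the target root.

Answer: B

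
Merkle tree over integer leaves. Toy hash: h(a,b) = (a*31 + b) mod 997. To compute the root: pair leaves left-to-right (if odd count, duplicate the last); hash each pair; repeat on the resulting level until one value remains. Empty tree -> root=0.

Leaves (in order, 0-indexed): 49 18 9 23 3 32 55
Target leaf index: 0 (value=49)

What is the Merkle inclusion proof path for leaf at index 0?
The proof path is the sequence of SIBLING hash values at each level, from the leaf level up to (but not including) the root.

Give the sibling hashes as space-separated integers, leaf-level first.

L0 (leaves): [49, 18, 9, 23, 3, 32, 55], target index=0
L1: h(49,18)=(49*31+18)%997=540 [pair 0] h(9,23)=(9*31+23)%997=302 [pair 1] h(3,32)=(3*31+32)%997=125 [pair 2] h(55,55)=(55*31+55)%997=763 [pair 3] -> [540, 302, 125, 763]
  Sibling for proof at L0: 18
L2: h(540,302)=(540*31+302)%997=93 [pair 0] h(125,763)=(125*31+763)%997=650 [pair 1] -> [93, 650]
  Sibling for proof at L1: 302
L3: h(93,650)=(93*31+650)%997=542 [pair 0] -> [542]
  Sibling for proof at L2: 650
Root: 542
Proof path (sibling hashes from leaf to root): [18, 302, 650]

Answer: 18 302 650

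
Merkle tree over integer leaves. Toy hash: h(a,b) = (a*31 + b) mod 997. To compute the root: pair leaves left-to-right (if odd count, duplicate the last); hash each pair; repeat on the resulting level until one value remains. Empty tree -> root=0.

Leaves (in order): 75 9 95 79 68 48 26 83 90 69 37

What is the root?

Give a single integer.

L0: [75, 9, 95, 79, 68, 48, 26, 83, 90, 69, 37]
L1: h(75,9)=(75*31+9)%997=340 h(95,79)=(95*31+79)%997=33 h(68,48)=(68*31+48)%997=162 h(26,83)=(26*31+83)%997=889 h(90,69)=(90*31+69)%997=865 h(37,37)=(37*31+37)%997=187 -> [340, 33, 162, 889, 865, 187]
L2: h(340,33)=(340*31+33)%997=603 h(162,889)=(162*31+889)%997=926 h(865,187)=(865*31+187)%997=83 -> [603, 926, 83]
L3: h(603,926)=(603*31+926)%997=676 h(83,83)=(83*31+83)%997=662 -> [676, 662]
L4: h(676,662)=(676*31+662)%997=681 -> [681]

Answer: 681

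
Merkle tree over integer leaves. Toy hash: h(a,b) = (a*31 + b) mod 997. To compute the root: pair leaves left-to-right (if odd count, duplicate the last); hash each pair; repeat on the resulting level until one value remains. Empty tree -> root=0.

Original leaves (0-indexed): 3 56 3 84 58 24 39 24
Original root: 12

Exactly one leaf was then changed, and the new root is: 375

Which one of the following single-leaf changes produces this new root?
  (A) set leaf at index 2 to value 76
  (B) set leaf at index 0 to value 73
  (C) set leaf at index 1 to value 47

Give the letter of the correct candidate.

Answer: A

Derivation:
Original leaves: [3, 56, 3, 84, 58, 24, 39, 24]
Target new root: 375
Try each candidate change and compute the resulting root:
Candidate A: set leaf[2] = 76 -> leaves = [3, 56, 76, 84, 58, 24, 39, 24]
  L0: [3, 56, 76, 84, 58, 24, 39, 24]
  L1: h(3,56)=(3*31+56)%997=149 h(76,84)=(76*31+84)%997=446 h(58,24)=(58*31+24)%997=825 h(39,24)=(39*31+24)%997=236 -> [149, 446, 825, 236]
  L2: h(149,446)=(149*31+446)%997=80 h(825,236)=(825*31+236)%997=886 -> [80, 886]
  L3: h(80,886)=(80*31+886)%997=375 -> [375]
  root = 375 == target 375  ** MATCH **
Candidate B: set leaf[0] = 73 -> leaves = [73, 56, 3, 84, 58, 24, 39, 24]
  L0: [73, 56, 3, 84, 58, 24, 39, 24]
  L1: h(73,56)=(73*31+56)%997=325 h(3,84)=(3*31+84)%997=177 h(58,24)=(58*31+24)%997=825 h(39,24)=(39*31+24)%997=236 -> [325, 177, 825, 236]
  L2: h(325,177)=(325*31+177)%997=282 h(825,236)=(825*31+236)%997=886 -> [282, 886]
  L3: h(282,886)=(282*31+886)%997=655 -> [655]
  root = 655 != target 375
Candidate C: set leaf[1] = 47 -> leaves = [3, 47, 3, 84, 58, 24, 39, 24]
  L0: [3, 47, 3, 84, 58, 24, 39, 24]
  L1: h(3,47)=(3*31+47)%997=140 h(3,84)=(3*31+84)%997=177 h(58,24)=(58*31+24)%997=825 h(39,24)=(39*31+24)%997=236 -> [140, 177, 825, 236]
  L2: h(140,177)=(140*31+177)%997=529 h(825,236)=(825*31+236)%997=886 -> [529, 886]
  L3: h(529,886)=(529*31+886)%997=336 -> [336]
  root = 336 != target 375
Candidate A produces the target root.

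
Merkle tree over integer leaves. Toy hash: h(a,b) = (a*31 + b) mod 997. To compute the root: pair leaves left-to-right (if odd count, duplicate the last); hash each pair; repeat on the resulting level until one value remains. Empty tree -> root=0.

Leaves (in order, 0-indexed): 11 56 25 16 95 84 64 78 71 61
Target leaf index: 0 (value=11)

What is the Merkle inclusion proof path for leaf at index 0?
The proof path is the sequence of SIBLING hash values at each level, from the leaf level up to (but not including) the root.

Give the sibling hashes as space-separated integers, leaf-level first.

Answer: 56 791 249 257

Derivation:
L0 (leaves): [11, 56, 25, 16, 95, 84, 64, 78, 71, 61], target index=0
L1: h(11,56)=(11*31+56)%997=397 [pair 0] h(25,16)=(25*31+16)%997=791 [pair 1] h(95,84)=(95*31+84)%997=38 [pair 2] h(64,78)=(64*31+78)%997=68 [pair 3] h(71,61)=(71*31+61)%997=268 [pair 4] -> [397, 791, 38, 68, 268]
  Sibling for proof at L0: 56
L2: h(397,791)=(397*31+791)%997=137 [pair 0] h(38,68)=(38*31+68)%997=249 [pair 1] h(268,268)=(268*31+268)%997=600 [pair 2] -> [137, 249, 600]
  Sibling for proof at L1: 791
L3: h(137,249)=(137*31+249)%997=508 [pair 0] h(600,600)=(600*31+600)%997=257 [pair 1] -> [508, 257]
  Sibling for proof at L2: 249
L4: h(508,257)=(508*31+257)%997=53 [pair 0] -> [53]
  Sibling for proof at L3: 257
Root: 53
Proof path (sibling hashes from leaf to root): [56, 791, 249, 257]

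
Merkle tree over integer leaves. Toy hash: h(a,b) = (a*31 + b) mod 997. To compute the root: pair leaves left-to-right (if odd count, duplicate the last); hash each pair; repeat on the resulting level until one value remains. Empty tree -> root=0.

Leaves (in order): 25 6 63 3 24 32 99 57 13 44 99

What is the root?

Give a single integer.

Answer: 768

Derivation:
L0: [25, 6, 63, 3, 24, 32, 99, 57, 13, 44, 99]
L1: h(25,6)=(25*31+6)%997=781 h(63,3)=(63*31+3)%997=959 h(24,32)=(24*31+32)%997=776 h(99,57)=(99*31+57)%997=135 h(13,44)=(13*31+44)%997=447 h(99,99)=(99*31+99)%997=177 -> [781, 959, 776, 135, 447, 177]
L2: h(781,959)=(781*31+959)%997=245 h(776,135)=(776*31+135)%997=263 h(447,177)=(447*31+177)%997=76 -> [245, 263, 76]
L3: h(245,263)=(245*31+263)%997=879 h(76,76)=(76*31+76)%997=438 -> [879, 438]
L4: h(879,438)=(879*31+438)%997=768 -> [768]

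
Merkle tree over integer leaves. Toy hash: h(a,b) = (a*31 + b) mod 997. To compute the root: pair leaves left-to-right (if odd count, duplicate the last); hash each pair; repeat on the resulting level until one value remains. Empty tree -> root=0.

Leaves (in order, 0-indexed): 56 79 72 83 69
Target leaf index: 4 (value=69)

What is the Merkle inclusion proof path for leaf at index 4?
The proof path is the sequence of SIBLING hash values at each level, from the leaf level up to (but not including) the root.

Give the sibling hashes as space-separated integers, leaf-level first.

Answer: 69 214 754

Derivation:
L0 (leaves): [56, 79, 72, 83, 69], target index=4
L1: h(56,79)=(56*31+79)%997=818 [pair 0] h(72,83)=(72*31+83)%997=321 [pair 1] h(69,69)=(69*31+69)%997=214 [pair 2] -> [818, 321, 214]
  Sibling for proof at L0: 69
L2: h(818,321)=(818*31+321)%997=754 [pair 0] h(214,214)=(214*31+214)%997=866 [pair 1] -> [754, 866]
  Sibling for proof at L1: 214
L3: h(754,866)=(754*31+866)%997=312 [pair 0] -> [312]
  Sibling for proof at L2: 754
Root: 312
Proof path (sibling hashes from leaf to root): [69, 214, 754]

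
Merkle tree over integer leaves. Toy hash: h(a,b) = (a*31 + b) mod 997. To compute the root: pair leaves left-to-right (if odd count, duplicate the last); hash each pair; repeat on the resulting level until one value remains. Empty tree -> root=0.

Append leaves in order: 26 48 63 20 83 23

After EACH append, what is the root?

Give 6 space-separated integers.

Answer: 26 854 574 531 756 830

Derivation:
After append 26 (leaves=[26]):
  L0: [26]
  root=26
After append 48 (leaves=[26, 48]):
  L0: [26, 48]
  L1: h(26,48)=(26*31+48)%997=854 -> [854]
  root=854
After append 63 (leaves=[26, 48, 63]):
  L0: [26, 48, 63]
  L1: h(26,48)=(26*31+48)%997=854 h(63,63)=(63*31+63)%997=22 -> [854, 22]
  L2: h(854,22)=(854*31+22)%997=574 -> [574]
  root=574
After append 20 (leaves=[26, 48, 63, 20]):
  L0: [26, 48, 63, 20]
  L1: h(26,48)=(26*31+48)%997=854 h(63,20)=(63*31+20)%997=976 -> [854, 976]
  L2: h(854,976)=(854*31+976)%997=531 -> [531]
  root=531
After append 83 (leaves=[26, 48, 63, 20, 83]):
  L0: [26, 48, 63, 20, 83]
  L1: h(26,48)=(26*31+48)%997=854 h(63,20)=(63*31+20)%997=976 h(83,83)=(83*31+83)%997=662 -> [854, 976, 662]
  L2: h(854,976)=(854*31+976)%997=531 h(662,662)=(662*31+662)%997=247 -> [531, 247]
  L3: h(531,247)=(531*31+247)%997=756 -> [756]
  root=756
After append 23 (leaves=[26, 48, 63, 20, 83, 23]):
  L0: [26, 48, 63, 20, 83, 23]
  L1: h(26,48)=(26*31+48)%997=854 h(63,20)=(63*31+20)%997=976 h(83,23)=(83*31+23)%997=602 -> [854, 976, 602]
  L2: h(854,976)=(854*31+976)%997=531 h(602,602)=(602*31+602)%997=321 -> [531, 321]
  L3: h(531,321)=(531*31+321)%997=830 -> [830]
  root=830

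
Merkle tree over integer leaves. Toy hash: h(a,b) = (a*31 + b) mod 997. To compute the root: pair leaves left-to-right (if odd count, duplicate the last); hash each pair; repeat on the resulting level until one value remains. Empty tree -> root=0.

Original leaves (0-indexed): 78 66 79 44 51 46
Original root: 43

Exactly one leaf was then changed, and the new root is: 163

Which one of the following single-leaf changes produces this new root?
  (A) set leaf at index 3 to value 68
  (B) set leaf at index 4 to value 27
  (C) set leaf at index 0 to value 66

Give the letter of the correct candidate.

Original leaves: [78, 66, 79, 44, 51, 46]
Target new root: 163
Try each candidate change and compute the resulting root:
Candidate A: set leaf[3] = 68 -> leaves = [78, 66, 79, 68, 51, 46]
  L0: [78, 66, 79, 68, 51, 46]
  L1: h(78,66)=(78*31+66)%997=490 h(79,68)=(79*31+68)%997=523 h(51,46)=(51*31+46)%997=630 -> [490, 523, 630]
  L2: h(490,523)=(490*31+523)%997=758 h(630,630)=(630*31+630)%997=220 -> [758, 220]
  L3: h(758,220)=(758*31+220)%997=787 -> [787]
  root = 787 != target 163
Candidate B: set leaf[4] = 27 -> leaves = [78, 66, 79, 44, 27, 46]
  L0: [78, 66, 79, 44, 27, 46]
  L1: h(78,66)=(78*31+66)%997=490 h(79,44)=(79*31+44)%997=499 h(27,46)=(27*31+46)%997=883 -> [490, 499, 883]
  L2: h(490,499)=(490*31+499)%997=734 h(883,883)=(883*31+883)%997=340 -> [734, 340]
  L3: h(734,340)=(734*31+340)%997=163 -> [163]
  root = 163 == target 163  ** MATCH **
Candidate C: set leaf[0] = 66 -> leaves = [66, 66, 79, 44, 51, 46]
  L0: [66, 66, 79, 44, 51, 46]
  L1: h(66,66)=(66*31+66)%997=118 h(79,44)=(79*31+44)%997=499 h(51,46)=(51*31+46)%997=630 -> [118, 499, 630]
  L2: h(118,499)=(118*31+499)%997=169 h(630,630)=(630*31+630)%997=220 -> [169, 220]
  L3: h(169,220)=(169*31+220)%997=474 -> [474]
  root = 474 != target 163
Candidate B produces the target root.

Answer: B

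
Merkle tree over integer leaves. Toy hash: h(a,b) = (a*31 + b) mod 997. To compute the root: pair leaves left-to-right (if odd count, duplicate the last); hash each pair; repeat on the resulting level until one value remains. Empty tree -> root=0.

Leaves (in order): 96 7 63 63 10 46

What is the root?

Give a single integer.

Answer: 398

Derivation:
L0: [96, 7, 63, 63, 10, 46]
L1: h(96,7)=(96*31+7)%997=989 h(63,63)=(63*31+63)%997=22 h(10,46)=(10*31+46)%997=356 -> [989, 22, 356]
L2: h(989,22)=(989*31+22)%997=771 h(356,356)=(356*31+356)%997=425 -> [771, 425]
L3: h(771,425)=(771*31+425)%997=398 -> [398]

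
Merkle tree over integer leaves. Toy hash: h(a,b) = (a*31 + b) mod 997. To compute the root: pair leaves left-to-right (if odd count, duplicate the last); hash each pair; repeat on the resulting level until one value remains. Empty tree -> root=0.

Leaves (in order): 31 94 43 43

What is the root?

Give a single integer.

Answer: 183

Derivation:
L0: [31, 94, 43, 43]
L1: h(31,94)=(31*31+94)%997=58 h(43,43)=(43*31+43)%997=379 -> [58, 379]
L2: h(58,379)=(58*31+379)%997=183 -> [183]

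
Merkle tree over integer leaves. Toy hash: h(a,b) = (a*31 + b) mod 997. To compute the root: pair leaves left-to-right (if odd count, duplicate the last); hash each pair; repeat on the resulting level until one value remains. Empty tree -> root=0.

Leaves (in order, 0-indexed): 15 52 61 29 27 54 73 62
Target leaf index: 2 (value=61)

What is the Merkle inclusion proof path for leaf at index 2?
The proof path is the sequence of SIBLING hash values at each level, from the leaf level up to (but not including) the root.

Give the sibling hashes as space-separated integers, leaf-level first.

L0 (leaves): [15, 52, 61, 29, 27, 54, 73, 62], target index=2
L1: h(15,52)=(15*31+52)%997=517 [pair 0] h(61,29)=(61*31+29)%997=923 [pair 1] h(27,54)=(27*31+54)%997=891 [pair 2] h(73,62)=(73*31+62)%997=331 [pair 3] -> [517, 923, 891, 331]
  Sibling for proof at L0: 29
L2: h(517,923)=(517*31+923)%997=1 [pair 0] h(891,331)=(891*31+331)%997=36 [pair 1] -> [1, 36]
  Sibling for proof at L1: 517
L3: h(1,36)=(1*31+36)%997=67 [pair 0] -> [67]
  Sibling for proof at L2: 36
Root: 67
Proof path (sibling hashes from leaf to root): [29, 517, 36]

Answer: 29 517 36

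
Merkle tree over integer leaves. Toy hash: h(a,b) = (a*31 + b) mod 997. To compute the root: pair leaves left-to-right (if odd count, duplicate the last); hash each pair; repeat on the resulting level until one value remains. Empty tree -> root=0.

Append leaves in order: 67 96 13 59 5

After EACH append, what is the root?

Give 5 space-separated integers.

Answer: 67 179 980 29 37

Derivation:
After append 67 (leaves=[67]):
  L0: [67]
  root=67
After append 96 (leaves=[67, 96]):
  L0: [67, 96]
  L1: h(67,96)=(67*31+96)%997=179 -> [179]
  root=179
After append 13 (leaves=[67, 96, 13]):
  L0: [67, 96, 13]
  L1: h(67,96)=(67*31+96)%997=179 h(13,13)=(13*31+13)%997=416 -> [179, 416]
  L2: h(179,416)=(179*31+416)%997=980 -> [980]
  root=980
After append 59 (leaves=[67, 96, 13, 59]):
  L0: [67, 96, 13, 59]
  L1: h(67,96)=(67*31+96)%997=179 h(13,59)=(13*31+59)%997=462 -> [179, 462]
  L2: h(179,462)=(179*31+462)%997=29 -> [29]
  root=29
After append 5 (leaves=[67, 96, 13, 59, 5]):
  L0: [67, 96, 13, 59, 5]
  L1: h(67,96)=(67*31+96)%997=179 h(13,59)=(13*31+59)%997=462 h(5,5)=(5*31+5)%997=160 -> [179, 462, 160]
  L2: h(179,462)=(179*31+462)%997=29 h(160,160)=(160*31+160)%997=135 -> [29, 135]
  L3: h(29,135)=(29*31+135)%997=37 -> [37]
  root=37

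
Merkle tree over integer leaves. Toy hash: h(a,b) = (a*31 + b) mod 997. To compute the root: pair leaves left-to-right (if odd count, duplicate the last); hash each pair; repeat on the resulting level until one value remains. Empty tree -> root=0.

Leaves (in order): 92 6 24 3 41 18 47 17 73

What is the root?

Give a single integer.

Answer: 450

Derivation:
L0: [92, 6, 24, 3, 41, 18, 47, 17, 73]
L1: h(92,6)=(92*31+6)%997=864 h(24,3)=(24*31+3)%997=747 h(41,18)=(41*31+18)%997=292 h(47,17)=(47*31+17)%997=477 h(73,73)=(73*31+73)%997=342 -> [864, 747, 292, 477, 342]
L2: h(864,747)=(864*31+747)%997=612 h(292,477)=(292*31+477)%997=556 h(342,342)=(342*31+342)%997=974 -> [612, 556, 974]
L3: h(612,556)=(612*31+556)%997=585 h(974,974)=(974*31+974)%997=261 -> [585, 261]
L4: h(585,261)=(585*31+261)%997=450 -> [450]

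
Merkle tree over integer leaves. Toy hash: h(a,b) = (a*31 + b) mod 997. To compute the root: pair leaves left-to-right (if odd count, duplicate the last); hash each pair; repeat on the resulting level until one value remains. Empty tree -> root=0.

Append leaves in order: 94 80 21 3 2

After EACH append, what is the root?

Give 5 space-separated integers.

After append 94 (leaves=[94]):
  L0: [94]
  root=94
After append 80 (leaves=[94, 80]):
  L0: [94, 80]
  L1: h(94,80)=(94*31+80)%997=3 -> [3]
  root=3
After append 21 (leaves=[94, 80, 21]):
  L0: [94, 80, 21]
  L1: h(94,80)=(94*31+80)%997=3 h(21,21)=(21*31+21)%997=672 -> [3, 672]
  L2: h(3,672)=(3*31+672)%997=765 -> [765]
  root=765
After append 3 (leaves=[94, 80, 21, 3]):
  L0: [94, 80, 21, 3]
  L1: h(94,80)=(94*31+80)%997=3 h(21,3)=(21*31+3)%997=654 -> [3, 654]
  L2: h(3,654)=(3*31+654)%997=747 -> [747]
  root=747
After append 2 (leaves=[94, 80, 21, 3, 2]):
  L0: [94, 80, 21, 3, 2]
  L1: h(94,80)=(94*31+80)%997=3 h(21,3)=(21*31+3)%997=654 h(2,2)=(2*31+2)%997=64 -> [3, 654, 64]
  L2: h(3,654)=(3*31+654)%997=747 h(64,64)=(64*31+64)%997=54 -> [747, 54]
  L3: h(747,54)=(747*31+54)%997=280 -> [280]
  root=280

Answer: 94 3 765 747 280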